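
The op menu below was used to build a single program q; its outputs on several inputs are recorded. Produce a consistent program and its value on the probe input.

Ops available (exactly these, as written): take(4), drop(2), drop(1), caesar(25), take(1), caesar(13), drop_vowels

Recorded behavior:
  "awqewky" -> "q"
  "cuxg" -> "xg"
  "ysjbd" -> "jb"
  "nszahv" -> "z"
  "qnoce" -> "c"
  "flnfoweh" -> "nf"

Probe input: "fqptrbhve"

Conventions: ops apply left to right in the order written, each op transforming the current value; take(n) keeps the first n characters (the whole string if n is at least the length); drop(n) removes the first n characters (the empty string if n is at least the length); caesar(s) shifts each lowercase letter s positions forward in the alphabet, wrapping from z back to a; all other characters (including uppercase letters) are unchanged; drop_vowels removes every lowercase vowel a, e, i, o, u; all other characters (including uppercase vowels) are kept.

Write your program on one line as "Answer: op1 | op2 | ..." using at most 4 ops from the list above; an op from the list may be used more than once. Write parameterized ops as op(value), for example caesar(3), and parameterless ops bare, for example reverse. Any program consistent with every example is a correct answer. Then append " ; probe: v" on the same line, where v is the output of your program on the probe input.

take(4) | drop(2) | drop_vowels ; probe: "pt"

Check, running the answer program on each example:
  "awqewky" -> "awqe" -> "qe" -> "q"
  "cuxg" -> "cuxg" -> "xg" -> "xg"
  "ysjbd" -> "ysjb" -> "jb" -> "jb"
  "nszahv" -> "nsza" -> "za" -> "z"
  "qnoce" -> "qnoc" -> "oc" -> "c"
  "flnfoweh" -> "flnf" -> "nf" -> "nf"
  probe: "fqptrbhve" -> "fqpt" -> "pt" -> "pt"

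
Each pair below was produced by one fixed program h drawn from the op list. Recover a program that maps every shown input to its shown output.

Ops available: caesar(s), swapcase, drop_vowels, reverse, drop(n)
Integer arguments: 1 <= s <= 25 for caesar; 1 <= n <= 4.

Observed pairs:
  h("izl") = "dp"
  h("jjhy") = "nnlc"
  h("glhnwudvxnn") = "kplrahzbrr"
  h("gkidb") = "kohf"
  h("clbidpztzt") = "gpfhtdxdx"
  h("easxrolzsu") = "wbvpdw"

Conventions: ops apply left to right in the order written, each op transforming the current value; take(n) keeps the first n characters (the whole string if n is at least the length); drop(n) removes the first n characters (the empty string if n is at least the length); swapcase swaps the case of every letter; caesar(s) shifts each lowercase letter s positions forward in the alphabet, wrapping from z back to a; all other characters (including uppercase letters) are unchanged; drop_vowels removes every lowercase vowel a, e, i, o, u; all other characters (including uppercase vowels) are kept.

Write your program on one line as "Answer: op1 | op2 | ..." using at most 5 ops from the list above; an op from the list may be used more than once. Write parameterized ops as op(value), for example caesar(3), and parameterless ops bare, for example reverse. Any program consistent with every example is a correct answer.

drop_vowels | caesar(7) | reverse | caesar(23) | reverse

Check, running the answer program on each example:
  "izl" -> "zl" -> "gs" -> "sg" -> "pd" -> "dp"
  "jjhy" -> "jjhy" -> "qqof" -> "foqq" -> "clnn" -> "nnlc"
  "glhnwudvxnn" -> "glhnwdvxnn" -> "nsoudkceuu" -> "uueckduosn" -> "rrbzharlpk" -> "kplrahzbrr"
  "gkidb" -> "gkdb" -> "nrki" -> "ikrn" -> "fhok" -> "kohf"
  "clbidpztzt" -> "clbdpztzt" -> "jsikwgaga" -> "agagwkisj" -> "xdxdthfpg" -> "gpfhtdxdx"
  "easxrolzsu" -> "sxrlzs" -> "zeysgz" -> "zgsyez" -> "wdpvbw" -> "wbvpdw"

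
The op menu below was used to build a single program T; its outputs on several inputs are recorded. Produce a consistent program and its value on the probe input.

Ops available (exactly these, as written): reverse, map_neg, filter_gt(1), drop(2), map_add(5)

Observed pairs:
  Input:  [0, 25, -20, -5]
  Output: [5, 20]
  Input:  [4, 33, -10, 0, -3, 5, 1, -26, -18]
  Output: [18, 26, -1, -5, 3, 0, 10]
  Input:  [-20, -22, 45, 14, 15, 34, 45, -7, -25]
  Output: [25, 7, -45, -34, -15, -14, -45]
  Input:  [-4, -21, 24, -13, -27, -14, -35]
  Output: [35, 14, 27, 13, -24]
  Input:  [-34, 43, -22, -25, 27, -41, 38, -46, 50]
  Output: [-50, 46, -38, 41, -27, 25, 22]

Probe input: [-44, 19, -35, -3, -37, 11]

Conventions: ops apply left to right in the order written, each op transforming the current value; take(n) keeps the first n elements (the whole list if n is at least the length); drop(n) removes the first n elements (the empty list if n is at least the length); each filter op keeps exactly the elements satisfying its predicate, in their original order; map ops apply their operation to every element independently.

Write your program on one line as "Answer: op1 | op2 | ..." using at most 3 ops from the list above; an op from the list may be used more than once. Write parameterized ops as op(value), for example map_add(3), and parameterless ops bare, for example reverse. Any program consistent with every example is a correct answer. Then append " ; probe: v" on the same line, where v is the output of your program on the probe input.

drop(2) | reverse | map_neg ; probe: [-11, 37, 3, 35]

Check, running the answer program on each example:
  [0, 25, -20, -5] -> [-20, -5] -> [-5, -20] -> [5, 20]
  [4, 33, -10, 0, -3, 5, 1, -26, -18] -> [-10, 0, -3, 5, 1, -26, -18] -> [-18, -26, 1, 5, -3, 0, -10] -> [18, 26, -1, -5, 3, 0, 10]
  [-20, -22, 45, 14, 15, 34, 45, -7, -25] -> [45, 14, 15, 34, 45, -7, -25] -> [-25, -7, 45, 34, 15, 14, 45] -> [25, 7, -45, -34, -15, -14, -45]
  [-4, -21, 24, -13, -27, -14, -35] -> [24, -13, -27, -14, -35] -> [-35, -14, -27, -13, 24] -> [35, 14, 27, 13, -24]
  [-34, 43, -22, -25, 27, -41, 38, -46, 50] -> [-22, -25, 27, -41, 38, -46, 50] -> [50, -46, 38, -41, 27, -25, -22] -> [-50, 46, -38, 41, -27, 25, 22]
  probe: [-44, 19, -35, -3, -37, 11] -> [-35, -3, -37, 11] -> [11, -37, -3, -35] -> [-11, 37, 3, 35]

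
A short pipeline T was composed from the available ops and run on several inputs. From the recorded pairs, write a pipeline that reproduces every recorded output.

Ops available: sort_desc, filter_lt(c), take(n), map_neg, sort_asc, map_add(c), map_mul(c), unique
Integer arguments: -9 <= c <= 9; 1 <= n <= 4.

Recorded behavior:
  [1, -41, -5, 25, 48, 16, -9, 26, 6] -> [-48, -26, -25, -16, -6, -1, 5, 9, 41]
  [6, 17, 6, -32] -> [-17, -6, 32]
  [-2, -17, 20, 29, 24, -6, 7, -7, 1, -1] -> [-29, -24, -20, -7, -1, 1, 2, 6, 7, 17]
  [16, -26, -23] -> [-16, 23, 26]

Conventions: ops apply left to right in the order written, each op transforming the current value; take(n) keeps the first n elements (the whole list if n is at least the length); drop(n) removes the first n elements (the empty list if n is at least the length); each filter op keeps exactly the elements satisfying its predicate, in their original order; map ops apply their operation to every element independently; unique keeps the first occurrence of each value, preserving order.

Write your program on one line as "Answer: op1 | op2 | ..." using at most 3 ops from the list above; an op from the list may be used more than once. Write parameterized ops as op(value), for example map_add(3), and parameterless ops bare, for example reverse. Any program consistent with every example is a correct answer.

unique | sort_desc | map_neg

Check, running the answer program on each example:
  [1, -41, -5, 25, 48, 16, -9, 26, 6] -> [1, -41, -5, 25, 48, 16, -9, 26, 6] -> [48, 26, 25, 16, 6, 1, -5, -9, -41] -> [-48, -26, -25, -16, -6, -1, 5, 9, 41]
  [6, 17, 6, -32] -> [6, 17, -32] -> [17, 6, -32] -> [-17, -6, 32]
  [-2, -17, 20, 29, 24, -6, 7, -7, 1, -1] -> [-2, -17, 20, 29, 24, -6, 7, -7, 1, -1] -> [29, 24, 20, 7, 1, -1, -2, -6, -7, -17] -> [-29, -24, -20, -7, -1, 1, 2, 6, 7, 17]
  [16, -26, -23] -> [16, -26, -23] -> [16, -23, -26] -> [-16, 23, 26]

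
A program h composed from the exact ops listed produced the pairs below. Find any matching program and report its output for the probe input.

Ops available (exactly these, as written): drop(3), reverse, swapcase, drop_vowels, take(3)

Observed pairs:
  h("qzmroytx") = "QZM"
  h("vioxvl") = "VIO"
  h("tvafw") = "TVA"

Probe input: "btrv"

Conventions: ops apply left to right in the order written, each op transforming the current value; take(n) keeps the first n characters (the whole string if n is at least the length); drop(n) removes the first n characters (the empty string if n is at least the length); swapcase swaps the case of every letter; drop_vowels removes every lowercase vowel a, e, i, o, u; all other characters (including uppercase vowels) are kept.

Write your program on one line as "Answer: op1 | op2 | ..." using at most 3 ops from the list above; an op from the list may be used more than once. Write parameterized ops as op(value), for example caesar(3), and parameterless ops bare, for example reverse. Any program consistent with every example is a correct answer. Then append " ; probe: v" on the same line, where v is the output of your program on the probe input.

take(3) | swapcase ; probe: "BTR"

Check, running the answer program on each example:
  "qzmroytx" -> "qzm" -> "QZM"
  "vioxvl" -> "vio" -> "VIO"
  "tvafw" -> "tva" -> "TVA"
  probe: "btrv" -> "btr" -> "BTR"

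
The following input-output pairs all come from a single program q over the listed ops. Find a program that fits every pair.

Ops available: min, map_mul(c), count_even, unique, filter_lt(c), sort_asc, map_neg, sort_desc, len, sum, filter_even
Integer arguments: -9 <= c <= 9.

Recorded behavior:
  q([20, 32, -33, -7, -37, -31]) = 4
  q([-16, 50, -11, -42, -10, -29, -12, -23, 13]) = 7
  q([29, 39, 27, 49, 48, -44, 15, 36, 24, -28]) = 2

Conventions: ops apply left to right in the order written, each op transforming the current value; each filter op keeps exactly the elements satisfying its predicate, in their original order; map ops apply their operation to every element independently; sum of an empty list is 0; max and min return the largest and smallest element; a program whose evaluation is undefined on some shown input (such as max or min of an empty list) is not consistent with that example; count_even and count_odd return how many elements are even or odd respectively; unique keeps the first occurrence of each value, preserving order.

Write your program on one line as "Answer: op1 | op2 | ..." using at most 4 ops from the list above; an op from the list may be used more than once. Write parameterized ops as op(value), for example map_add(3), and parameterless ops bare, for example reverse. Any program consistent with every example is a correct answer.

sort_desc | sort_asc | filter_lt(4) | len

Check, running the answer program on each example:
  [20, 32, -33, -7, -37, -31] -> [32, 20, -7, -31, -33, -37] -> [-37, -33, -31, -7, 20, 32] -> [-37, -33, -31, -7] -> 4
  [-16, 50, -11, -42, -10, -29, -12, -23, 13] -> [50, 13, -10, -11, -12, -16, -23, -29, -42] -> [-42, -29, -23, -16, -12, -11, -10, 13, 50] -> [-42, -29, -23, -16, -12, -11, -10] -> 7
  [29, 39, 27, 49, 48, -44, 15, 36, 24, -28] -> [49, 48, 39, 36, 29, 27, 24, 15, -28, -44] -> [-44, -28, 15, 24, 27, 29, 36, 39, 48, 49] -> [-44, -28] -> 2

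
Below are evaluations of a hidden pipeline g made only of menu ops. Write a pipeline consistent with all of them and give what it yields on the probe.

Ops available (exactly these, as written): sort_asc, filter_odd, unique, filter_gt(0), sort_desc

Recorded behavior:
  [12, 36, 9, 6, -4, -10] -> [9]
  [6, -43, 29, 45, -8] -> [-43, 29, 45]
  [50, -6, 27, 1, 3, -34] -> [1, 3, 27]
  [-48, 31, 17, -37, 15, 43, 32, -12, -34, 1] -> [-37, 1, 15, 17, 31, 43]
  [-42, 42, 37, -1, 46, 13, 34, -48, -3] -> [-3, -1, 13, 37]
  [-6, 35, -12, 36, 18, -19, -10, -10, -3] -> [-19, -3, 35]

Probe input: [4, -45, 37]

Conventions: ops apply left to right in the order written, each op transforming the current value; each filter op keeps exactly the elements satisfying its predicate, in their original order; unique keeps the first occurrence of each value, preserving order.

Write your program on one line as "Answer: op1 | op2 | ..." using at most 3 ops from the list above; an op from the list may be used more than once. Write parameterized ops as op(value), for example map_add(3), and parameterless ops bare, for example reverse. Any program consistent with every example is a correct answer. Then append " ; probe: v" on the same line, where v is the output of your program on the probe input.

unique | sort_asc | filter_odd ; probe: [-45, 37]

Check, running the answer program on each example:
  [12, 36, 9, 6, -4, -10] -> [12, 36, 9, 6, -4, -10] -> [-10, -4, 6, 9, 12, 36] -> [9]
  [6, -43, 29, 45, -8] -> [6, -43, 29, 45, -8] -> [-43, -8, 6, 29, 45] -> [-43, 29, 45]
  [50, -6, 27, 1, 3, -34] -> [50, -6, 27, 1, 3, -34] -> [-34, -6, 1, 3, 27, 50] -> [1, 3, 27]
  [-48, 31, 17, -37, 15, 43, 32, -12, -34, 1] -> [-48, 31, 17, -37, 15, 43, 32, -12, -34, 1] -> [-48, -37, -34, -12, 1, 15, 17, 31, 32, 43] -> [-37, 1, 15, 17, 31, 43]
  [-42, 42, 37, -1, 46, 13, 34, -48, -3] -> [-42, 42, 37, -1, 46, 13, 34, -48, -3] -> [-48, -42, -3, -1, 13, 34, 37, 42, 46] -> [-3, -1, 13, 37]
  [-6, 35, -12, 36, 18, -19, -10, -10, -3] -> [-6, 35, -12, 36, 18, -19, -10, -3] -> [-19, -12, -10, -6, -3, 18, 35, 36] -> [-19, -3, 35]
  probe: [4, -45, 37] -> [4, -45, 37] -> [-45, 4, 37] -> [-45, 37]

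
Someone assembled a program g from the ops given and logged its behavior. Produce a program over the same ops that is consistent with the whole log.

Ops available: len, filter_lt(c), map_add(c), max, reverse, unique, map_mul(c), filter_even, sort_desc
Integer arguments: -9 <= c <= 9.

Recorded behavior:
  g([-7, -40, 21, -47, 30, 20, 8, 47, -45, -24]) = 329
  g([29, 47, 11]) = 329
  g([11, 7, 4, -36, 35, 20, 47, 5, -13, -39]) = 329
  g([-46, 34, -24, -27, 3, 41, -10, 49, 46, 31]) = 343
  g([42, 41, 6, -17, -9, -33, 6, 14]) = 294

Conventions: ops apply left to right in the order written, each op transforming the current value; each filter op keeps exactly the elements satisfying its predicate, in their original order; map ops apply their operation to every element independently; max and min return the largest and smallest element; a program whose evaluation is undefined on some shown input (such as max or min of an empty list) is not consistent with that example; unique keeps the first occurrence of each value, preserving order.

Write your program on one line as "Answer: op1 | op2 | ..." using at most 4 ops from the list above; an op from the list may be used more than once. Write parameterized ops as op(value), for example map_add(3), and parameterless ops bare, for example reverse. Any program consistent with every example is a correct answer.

map_mul(7) | sort_desc | max

Check, running the answer program on each example:
  [-7, -40, 21, -47, 30, 20, 8, 47, -45, -24] -> [-49, -280, 147, -329, 210, 140, 56, 329, -315, -168] -> [329, 210, 147, 140, 56, -49, -168, -280, -315, -329] -> 329
  [29, 47, 11] -> [203, 329, 77] -> [329, 203, 77] -> 329
  [11, 7, 4, -36, 35, 20, 47, 5, -13, -39] -> [77, 49, 28, -252, 245, 140, 329, 35, -91, -273] -> [329, 245, 140, 77, 49, 35, 28, -91, -252, -273] -> 329
  [-46, 34, -24, -27, 3, 41, -10, 49, 46, 31] -> [-322, 238, -168, -189, 21, 287, -70, 343, 322, 217] -> [343, 322, 287, 238, 217, 21, -70, -168, -189, -322] -> 343
  [42, 41, 6, -17, -9, -33, 6, 14] -> [294, 287, 42, -119, -63, -231, 42, 98] -> [294, 287, 98, 42, 42, -63, -119, -231] -> 294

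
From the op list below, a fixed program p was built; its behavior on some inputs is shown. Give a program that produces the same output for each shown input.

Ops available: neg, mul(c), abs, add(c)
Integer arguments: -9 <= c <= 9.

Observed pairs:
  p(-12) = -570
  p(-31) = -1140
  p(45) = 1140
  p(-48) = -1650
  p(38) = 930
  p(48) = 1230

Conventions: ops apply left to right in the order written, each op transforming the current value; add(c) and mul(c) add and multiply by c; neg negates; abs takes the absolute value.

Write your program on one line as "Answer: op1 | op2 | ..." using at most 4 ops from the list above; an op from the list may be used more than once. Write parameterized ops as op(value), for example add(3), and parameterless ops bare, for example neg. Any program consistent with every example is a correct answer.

add(-7) | mul(6) | mul(-5) | neg

Check, running the answer program on each example:
  -12 -> -19 -> -114 -> 570 -> -570
  -31 -> -38 -> -228 -> 1140 -> -1140
  45 -> 38 -> 228 -> -1140 -> 1140
  -48 -> -55 -> -330 -> 1650 -> -1650
  38 -> 31 -> 186 -> -930 -> 930
  48 -> 41 -> 246 -> -1230 -> 1230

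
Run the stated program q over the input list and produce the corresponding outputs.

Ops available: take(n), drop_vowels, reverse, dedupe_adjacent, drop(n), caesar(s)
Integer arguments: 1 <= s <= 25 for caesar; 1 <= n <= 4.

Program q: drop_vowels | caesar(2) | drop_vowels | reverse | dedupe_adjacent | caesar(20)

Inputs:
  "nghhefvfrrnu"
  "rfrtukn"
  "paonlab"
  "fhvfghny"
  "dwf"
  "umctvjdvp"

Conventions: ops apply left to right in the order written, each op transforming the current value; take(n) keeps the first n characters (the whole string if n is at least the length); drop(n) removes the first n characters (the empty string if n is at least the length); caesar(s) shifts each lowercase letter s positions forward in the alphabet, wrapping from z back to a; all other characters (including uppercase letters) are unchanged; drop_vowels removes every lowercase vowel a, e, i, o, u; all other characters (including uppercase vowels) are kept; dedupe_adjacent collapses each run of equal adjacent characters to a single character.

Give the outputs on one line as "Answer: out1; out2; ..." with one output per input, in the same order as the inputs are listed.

Execution, op by op:
  "nghhefvfrrnu" -> "nghhfvfrrn" -> "pijjhxhttp" -> "pjjhxhttp" -> "ptthxhjjp" -> "pthxhjp" -> "jnbrbdj"
  "rfrtukn" -> "rfrtkn" -> "thtvmp" -> "thtvmp" -> "pmvtht" -> "pmvtht" -> "jgpnbn"
  "paonlab" -> "pnlb" -> "rpnd" -> "rpnd" -> "dnpr" -> "dnpr" -> "xhjl"
  "fhvfghny" -> "fhvfghny" -> "hjxhijpa" -> "hjxhjp" -> "pjhxjh" -> "pjhxjh" -> "jdbrdb"
  "dwf" -> "dwf" -> "fyh" -> "fyh" -> "hyf" -> "hyf" -> "bsz"
  "umctvjdvp" -> "mctvjdvp" -> "oevxlfxr" -> "vxlfxr" -> "rxflxv" -> "rxflxv" -> "lrzfrp"

"jnbrbdj"; "jgpnbn"; "xhjl"; "jdbrdb"; "bsz"; "lrzfrp"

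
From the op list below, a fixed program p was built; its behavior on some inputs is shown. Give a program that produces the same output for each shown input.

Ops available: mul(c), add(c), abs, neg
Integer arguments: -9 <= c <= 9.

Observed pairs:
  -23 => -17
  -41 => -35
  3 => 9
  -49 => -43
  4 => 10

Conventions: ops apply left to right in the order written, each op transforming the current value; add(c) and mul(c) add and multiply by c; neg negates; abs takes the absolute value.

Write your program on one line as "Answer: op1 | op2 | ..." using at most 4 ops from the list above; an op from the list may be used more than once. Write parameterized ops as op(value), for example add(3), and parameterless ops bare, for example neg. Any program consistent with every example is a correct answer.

neg | add(-6) | neg

Check, running the answer program on each example:
  -23 -> 23 -> 17 -> -17
  -41 -> 41 -> 35 -> -35
  3 -> -3 -> -9 -> 9
  -49 -> 49 -> 43 -> -43
  4 -> -4 -> -10 -> 10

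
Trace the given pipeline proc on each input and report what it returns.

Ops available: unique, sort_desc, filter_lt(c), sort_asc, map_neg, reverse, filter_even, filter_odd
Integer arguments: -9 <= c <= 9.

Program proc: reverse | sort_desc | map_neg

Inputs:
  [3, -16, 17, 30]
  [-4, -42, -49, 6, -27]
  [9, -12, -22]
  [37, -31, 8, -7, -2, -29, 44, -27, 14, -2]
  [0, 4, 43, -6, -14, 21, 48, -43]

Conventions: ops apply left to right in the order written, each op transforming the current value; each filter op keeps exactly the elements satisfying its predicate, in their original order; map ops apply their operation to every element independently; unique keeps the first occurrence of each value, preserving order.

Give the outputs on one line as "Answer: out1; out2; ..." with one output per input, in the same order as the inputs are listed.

[-30, -17, -3, 16]; [-6, 4, 27, 42, 49]; [-9, 12, 22]; [-44, -37, -14, -8, 2, 2, 7, 27, 29, 31]; [-48, -43, -21, -4, 0, 6, 14, 43]

Execution, op by op:
  [3, -16, 17, 30] -> [30, 17, -16, 3] -> [30, 17, 3, -16] -> [-30, -17, -3, 16]
  [-4, -42, -49, 6, -27] -> [-27, 6, -49, -42, -4] -> [6, -4, -27, -42, -49] -> [-6, 4, 27, 42, 49]
  [9, -12, -22] -> [-22, -12, 9] -> [9, -12, -22] -> [-9, 12, 22]
  [37, -31, 8, -7, -2, -29, 44, -27, 14, -2] -> [-2, 14, -27, 44, -29, -2, -7, 8, -31, 37] -> [44, 37, 14, 8, -2, -2, -7, -27, -29, -31] -> [-44, -37, -14, -8, 2, 2, 7, 27, 29, 31]
  [0, 4, 43, -6, -14, 21, 48, -43] -> [-43, 48, 21, -14, -6, 43, 4, 0] -> [48, 43, 21, 4, 0, -6, -14, -43] -> [-48, -43, -21, -4, 0, 6, 14, 43]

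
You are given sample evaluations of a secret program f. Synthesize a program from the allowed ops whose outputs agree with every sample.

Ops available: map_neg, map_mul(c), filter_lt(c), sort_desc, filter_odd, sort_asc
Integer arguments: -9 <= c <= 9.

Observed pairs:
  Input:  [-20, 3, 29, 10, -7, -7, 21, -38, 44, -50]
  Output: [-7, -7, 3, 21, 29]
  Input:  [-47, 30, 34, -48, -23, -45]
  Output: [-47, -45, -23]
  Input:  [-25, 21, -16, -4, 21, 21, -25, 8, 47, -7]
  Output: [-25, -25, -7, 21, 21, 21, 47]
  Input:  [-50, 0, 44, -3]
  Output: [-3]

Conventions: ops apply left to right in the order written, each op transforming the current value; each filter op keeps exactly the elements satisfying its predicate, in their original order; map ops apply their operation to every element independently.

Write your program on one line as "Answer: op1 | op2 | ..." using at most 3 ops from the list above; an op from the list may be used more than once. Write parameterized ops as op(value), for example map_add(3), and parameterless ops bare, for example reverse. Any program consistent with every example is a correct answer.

sort_desc | sort_asc | filter_odd

Check, running the answer program on each example:
  [-20, 3, 29, 10, -7, -7, 21, -38, 44, -50] -> [44, 29, 21, 10, 3, -7, -7, -20, -38, -50] -> [-50, -38, -20, -7, -7, 3, 10, 21, 29, 44] -> [-7, -7, 3, 21, 29]
  [-47, 30, 34, -48, -23, -45] -> [34, 30, -23, -45, -47, -48] -> [-48, -47, -45, -23, 30, 34] -> [-47, -45, -23]
  [-25, 21, -16, -4, 21, 21, -25, 8, 47, -7] -> [47, 21, 21, 21, 8, -4, -7, -16, -25, -25] -> [-25, -25, -16, -7, -4, 8, 21, 21, 21, 47] -> [-25, -25, -7, 21, 21, 21, 47]
  [-50, 0, 44, -3] -> [44, 0, -3, -50] -> [-50, -3, 0, 44] -> [-3]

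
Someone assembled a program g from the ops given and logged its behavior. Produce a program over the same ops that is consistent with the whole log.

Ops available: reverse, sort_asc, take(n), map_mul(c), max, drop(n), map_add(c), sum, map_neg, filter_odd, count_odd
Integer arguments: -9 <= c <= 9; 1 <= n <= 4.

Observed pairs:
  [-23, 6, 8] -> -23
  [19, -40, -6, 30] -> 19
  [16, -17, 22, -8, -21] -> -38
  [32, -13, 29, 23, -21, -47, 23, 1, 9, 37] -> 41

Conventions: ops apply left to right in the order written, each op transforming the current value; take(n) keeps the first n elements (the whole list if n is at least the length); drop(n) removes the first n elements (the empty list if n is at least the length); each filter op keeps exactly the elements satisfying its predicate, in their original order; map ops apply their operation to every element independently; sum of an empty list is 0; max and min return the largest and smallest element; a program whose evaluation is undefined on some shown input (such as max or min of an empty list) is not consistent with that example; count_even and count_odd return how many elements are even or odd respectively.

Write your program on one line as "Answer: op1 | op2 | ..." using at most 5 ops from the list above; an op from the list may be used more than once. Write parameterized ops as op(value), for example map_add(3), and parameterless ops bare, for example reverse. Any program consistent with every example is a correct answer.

sort_asc | reverse | filter_odd | reverse | sum

Check, running the answer program on each example:
  [-23, 6, 8] -> [-23, 6, 8] -> [8, 6, -23] -> [-23] -> [-23] -> -23
  [19, -40, -6, 30] -> [-40, -6, 19, 30] -> [30, 19, -6, -40] -> [19] -> [19] -> 19
  [16, -17, 22, -8, -21] -> [-21, -17, -8, 16, 22] -> [22, 16, -8, -17, -21] -> [-17, -21] -> [-21, -17] -> -38
  [32, -13, 29, 23, -21, -47, 23, 1, 9, 37] -> [-47, -21, -13, 1, 9, 23, 23, 29, 32, 37] -> [37, 32, 29, 23, 23, 9, 1, -13, -21, -47] -> [37, 29, 23, 23, 9, 1, -13, -21, -47] -> [-47, -21, -13, 1, 9, 23, 23, 29, 37] -> 41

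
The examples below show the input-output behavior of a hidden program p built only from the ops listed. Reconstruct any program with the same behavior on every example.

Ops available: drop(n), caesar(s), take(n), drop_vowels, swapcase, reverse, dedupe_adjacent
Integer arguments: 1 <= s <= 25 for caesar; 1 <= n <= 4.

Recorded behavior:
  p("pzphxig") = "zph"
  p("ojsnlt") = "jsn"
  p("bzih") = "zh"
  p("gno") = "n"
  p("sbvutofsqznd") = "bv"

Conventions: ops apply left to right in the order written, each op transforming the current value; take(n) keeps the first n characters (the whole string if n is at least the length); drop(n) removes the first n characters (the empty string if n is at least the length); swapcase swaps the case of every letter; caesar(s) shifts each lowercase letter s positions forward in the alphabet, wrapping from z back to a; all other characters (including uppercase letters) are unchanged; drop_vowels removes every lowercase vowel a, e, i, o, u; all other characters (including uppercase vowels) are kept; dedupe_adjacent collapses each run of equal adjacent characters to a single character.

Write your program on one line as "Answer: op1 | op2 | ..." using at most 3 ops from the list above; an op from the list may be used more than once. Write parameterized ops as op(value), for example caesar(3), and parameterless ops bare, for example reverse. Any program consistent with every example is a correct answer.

drop(1) | take(3) | drop_vowels

Check, running the answer program on each example:
  "pzphxig" -> "zphxig" -> "zph" -> "zph"
  "ojsnlt" -> "jsnlt" -> "jsn" -> "jsn"
  "bzih" -> "zih" -> "zih" -> "zh"
  "gno" -> "no" -> "no" -> "n"
  "sbvutofsqznd" -> "bvutofsqznd" -> "bvu" -> "bv"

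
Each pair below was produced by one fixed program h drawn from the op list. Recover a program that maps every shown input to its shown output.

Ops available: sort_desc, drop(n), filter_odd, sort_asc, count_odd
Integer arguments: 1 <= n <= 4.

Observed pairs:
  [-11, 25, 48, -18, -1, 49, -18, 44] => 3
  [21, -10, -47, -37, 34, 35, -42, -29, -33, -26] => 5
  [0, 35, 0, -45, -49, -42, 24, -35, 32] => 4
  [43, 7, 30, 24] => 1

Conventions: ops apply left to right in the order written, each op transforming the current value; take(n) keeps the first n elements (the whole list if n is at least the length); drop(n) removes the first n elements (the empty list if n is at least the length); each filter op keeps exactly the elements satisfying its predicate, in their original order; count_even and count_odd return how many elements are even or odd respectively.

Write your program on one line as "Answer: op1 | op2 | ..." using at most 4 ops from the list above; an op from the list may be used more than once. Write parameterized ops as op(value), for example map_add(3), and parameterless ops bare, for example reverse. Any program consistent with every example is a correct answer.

drop(1) | filter_odd | sort_desc | count_odd

Check, running the answer program on each example:
  [-11, 25, 48, -18, -1, 49, -18, 44] -> [25, 48, -18, -1, 49, -18, 44] -> [25, -1, 49] -> [49, 25, -1] -> 3
  [21, -10, -47, -37, 34, 35, -42, -29, -33, -26] -> [-10, -47, -37, 34, 35, -42, -29, -33, -26] -> [-47, -37, 35, -29, -33] -> [35, -29, -33, -37, -47] -> 5
  [0, 35, 0, -45, -49, -42, 24, -35, 32] -> [35, 0, -45, -49, -42, 24, -35, 32] -> [35, -45, -49, -35] -> [35, -35, -45, -49] -> 4
  [43, 7, 30, 24] -> [7, 30, 24] -> [7] -> [7] -> 1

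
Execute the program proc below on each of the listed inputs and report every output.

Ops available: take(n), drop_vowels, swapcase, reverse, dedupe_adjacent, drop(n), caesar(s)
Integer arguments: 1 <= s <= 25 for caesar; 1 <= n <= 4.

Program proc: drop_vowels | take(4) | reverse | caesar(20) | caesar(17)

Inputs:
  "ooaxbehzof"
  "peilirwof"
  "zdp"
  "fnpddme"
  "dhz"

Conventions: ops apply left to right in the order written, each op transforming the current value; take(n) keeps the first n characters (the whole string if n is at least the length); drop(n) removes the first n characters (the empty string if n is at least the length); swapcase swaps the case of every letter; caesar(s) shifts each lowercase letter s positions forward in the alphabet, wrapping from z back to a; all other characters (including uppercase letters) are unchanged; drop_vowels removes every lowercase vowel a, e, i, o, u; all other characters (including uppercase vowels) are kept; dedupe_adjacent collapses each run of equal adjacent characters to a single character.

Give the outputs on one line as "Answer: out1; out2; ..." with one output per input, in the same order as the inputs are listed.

"ksmi"; "hcwa"; "aok"; "oayq"; "kso"

Execution, op by op:
  "ooaxbehzof" -> "xbhzf" -> "xbhz" -> "zhbx" -> "tbvr" -> "ksmi"
  "peilirwof" -> "plrwf" -> "plrw" -> "wrlp" -> "qlfj" -> "hcwa"
  "zdp" -> "zdp" -> "zdp" -> "pdz" -> "jxt" -> "aok"
  "fnpddme" -> "fnpddm" -> "fnpd" -> "dpnf" -> "xjhz" -> "oayq"
  "dhz" -> "dhz" -> "dhz" -> "zhd" -> "tbx" -> "kso"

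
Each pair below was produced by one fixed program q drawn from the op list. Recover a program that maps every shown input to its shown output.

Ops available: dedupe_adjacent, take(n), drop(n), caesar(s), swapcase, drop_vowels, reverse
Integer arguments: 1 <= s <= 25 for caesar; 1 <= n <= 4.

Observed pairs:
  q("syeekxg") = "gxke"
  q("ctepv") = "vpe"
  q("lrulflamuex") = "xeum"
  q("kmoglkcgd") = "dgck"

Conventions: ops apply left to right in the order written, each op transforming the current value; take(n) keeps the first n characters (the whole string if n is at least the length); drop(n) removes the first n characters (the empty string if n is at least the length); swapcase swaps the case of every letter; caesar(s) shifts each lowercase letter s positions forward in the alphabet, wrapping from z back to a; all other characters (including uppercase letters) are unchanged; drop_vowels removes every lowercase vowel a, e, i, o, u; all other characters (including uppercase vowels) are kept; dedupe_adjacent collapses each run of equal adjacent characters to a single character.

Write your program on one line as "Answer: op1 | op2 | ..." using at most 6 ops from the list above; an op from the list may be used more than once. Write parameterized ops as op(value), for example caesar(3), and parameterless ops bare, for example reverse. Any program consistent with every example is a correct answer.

swapcase | drop(2) | swapcase | reverse | take(4)

Check, running the answer program on each example:
  "syeekxg" -> "SYEEKXG" -> "EEKXG" -> "eekxg" -> "gxkee" -> "gxke"
  "ctepv" -> "CTEPV" -> "EPV" -> "epv" -> "vpe" -> "vpe"
  "lrulflamuex" -> "LRULFLAMUEX" -> "ULFLAMUEX" -> "ulflamuex" -> "xeumalflu" -> "xeum"
  "kmoglkcgd" -> "KMOGLKCGD" -> "OGLKCGD" -> "oglkcgd" -> "dgcklgo" -> "dgck"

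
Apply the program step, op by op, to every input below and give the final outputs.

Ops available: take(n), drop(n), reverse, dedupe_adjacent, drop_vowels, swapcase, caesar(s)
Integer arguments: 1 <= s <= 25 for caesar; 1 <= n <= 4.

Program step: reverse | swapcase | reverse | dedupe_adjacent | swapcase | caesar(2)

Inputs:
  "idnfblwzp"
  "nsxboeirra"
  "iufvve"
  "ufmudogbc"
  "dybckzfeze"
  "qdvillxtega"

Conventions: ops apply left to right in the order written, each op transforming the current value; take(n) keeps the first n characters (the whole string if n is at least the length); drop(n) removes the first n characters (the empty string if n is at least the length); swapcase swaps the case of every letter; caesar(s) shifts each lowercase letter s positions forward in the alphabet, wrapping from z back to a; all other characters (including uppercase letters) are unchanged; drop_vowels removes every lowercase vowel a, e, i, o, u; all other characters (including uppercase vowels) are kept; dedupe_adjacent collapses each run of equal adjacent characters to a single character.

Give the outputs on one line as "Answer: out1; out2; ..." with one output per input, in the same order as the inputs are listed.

"kfphdnybr"; "puzdqgktc"; "kwhxg"; "whowfqide"; "fadembhgbg"; "sfxknzvgic"

Execution, op by op:
  "idnfblwzp" -> "pzwlbfndi" -> "PZWLBFNDI" -> "IDNFBLWZP" -> "IDNFBLWZP" -> "idnfblwzp" -> "kfphdnybr"
  "nsxboeirra" -> "arrieobxsn" -> "ARRIEOBXSN" -> "NSXBOEIRRA" -> "NSXBOEIRA" -> "nsxboeira" -> "puzdqgktc"
  "iufvve" -> "evvfui" -> "EVVFUI" -> "IUFVVE" -> "IUFVE" -> "iufve" -> "kwhxg"
  "ufmudogbc" -> "cbgodumfu" -> "CBGODUMFU" -> "UFMUDOGBC" -> "UFMUDOGBC" -> "ufmudogbc" -> "whowfqide"
  "dybckzfeze" -> "ezefzkcbyd" -> "EZEFZKCBYD" -> "DYBCKZFEZE" -> "DYBCKZFEZE" -> "dybckzfeze" -> "fadembhgbg"
  "qdvillxtega" -> "agetxllivdq" -> "AGETXLLIVDQ" -> "QDVILLXTEGA" -> "QDVILXTEGA" -> "qdvilxtega" -> "sfxknzvgic"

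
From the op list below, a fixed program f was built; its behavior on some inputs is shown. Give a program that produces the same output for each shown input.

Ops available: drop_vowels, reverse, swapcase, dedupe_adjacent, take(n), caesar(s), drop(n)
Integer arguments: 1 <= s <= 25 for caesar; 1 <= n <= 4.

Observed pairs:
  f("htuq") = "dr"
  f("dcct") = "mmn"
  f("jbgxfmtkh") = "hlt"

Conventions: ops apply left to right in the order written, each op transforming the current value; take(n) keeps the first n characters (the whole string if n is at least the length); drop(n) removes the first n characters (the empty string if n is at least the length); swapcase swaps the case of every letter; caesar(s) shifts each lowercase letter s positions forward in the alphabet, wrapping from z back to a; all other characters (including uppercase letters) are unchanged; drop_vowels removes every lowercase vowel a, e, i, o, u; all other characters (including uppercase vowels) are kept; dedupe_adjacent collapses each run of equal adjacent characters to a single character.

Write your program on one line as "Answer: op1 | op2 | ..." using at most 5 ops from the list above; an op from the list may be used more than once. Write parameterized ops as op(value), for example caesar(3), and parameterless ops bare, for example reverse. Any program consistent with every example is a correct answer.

caesar(14) | drop_vowels | caesar(22) | take(3) | reverse

Check, running the answer program on each example:
  "htuq" -> "vhie" -> "vh" -> "rd" -> "rd" -> "dr"
  "dcct" -> "rqqh" -> "rqqh" -> "nmmd" -> "nmm" -> "mmn"
  "jbgxfmtkh" -> "xpultahyv" -> "xplthyv" -> "tlhpdur" -> "tlh" -> "hlt"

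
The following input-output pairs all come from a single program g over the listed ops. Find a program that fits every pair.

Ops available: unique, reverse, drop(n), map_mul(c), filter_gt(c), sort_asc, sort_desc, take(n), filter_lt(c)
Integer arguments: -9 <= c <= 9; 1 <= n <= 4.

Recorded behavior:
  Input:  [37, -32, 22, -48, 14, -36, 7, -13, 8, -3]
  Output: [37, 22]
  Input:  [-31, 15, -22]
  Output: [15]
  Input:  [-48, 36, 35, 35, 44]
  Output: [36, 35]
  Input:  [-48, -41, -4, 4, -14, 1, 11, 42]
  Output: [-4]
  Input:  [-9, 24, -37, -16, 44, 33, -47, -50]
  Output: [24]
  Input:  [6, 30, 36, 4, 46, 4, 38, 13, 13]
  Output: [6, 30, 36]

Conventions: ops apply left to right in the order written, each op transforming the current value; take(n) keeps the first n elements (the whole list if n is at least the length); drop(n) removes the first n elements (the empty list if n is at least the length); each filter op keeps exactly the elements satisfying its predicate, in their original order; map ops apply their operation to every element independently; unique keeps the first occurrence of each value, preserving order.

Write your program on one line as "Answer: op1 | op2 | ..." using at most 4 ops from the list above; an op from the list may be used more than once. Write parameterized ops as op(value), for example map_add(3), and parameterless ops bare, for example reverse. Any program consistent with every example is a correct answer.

unique | take(3) | filter_gt(-6)

Check, running the answer program on each example:
  [37, -32, 22, -48, 14, -36, 7, -13, 8, -3] -> [37, -32, 22, -48, 14, -36, 7, -13, 8, -3] -> [37, -32, 22] -> [37, 22]
  [-31, 15, -22] -> [-31, 15, -22] -> [-31, 15, -22] -> [15]
  [-48, 36, 35, 35, 44] -> [-48, 36, 35, 44] -> [-48, 36, 35] -> [36, 35]
  [-48, -41, -4, 4, -14, 1, 11, 42] -> [-48, -41, -4, 4, -14, 1, 11, 42] -> [-48, -41, -4] -> [-4]
  [-9, 24, -37, -16, 44, 33, -47, -50] -> [-9, 24, -37, -16, 44, 33, -47, -50] -> [-9, 24, -37] -> [24]
  [6, 30, 36, 4, 46, 4, 38, 13, 13] -> [6, 30, 36, 4, 46, 38, 13] -> [6, 30, 36] -> [6, 30, 36]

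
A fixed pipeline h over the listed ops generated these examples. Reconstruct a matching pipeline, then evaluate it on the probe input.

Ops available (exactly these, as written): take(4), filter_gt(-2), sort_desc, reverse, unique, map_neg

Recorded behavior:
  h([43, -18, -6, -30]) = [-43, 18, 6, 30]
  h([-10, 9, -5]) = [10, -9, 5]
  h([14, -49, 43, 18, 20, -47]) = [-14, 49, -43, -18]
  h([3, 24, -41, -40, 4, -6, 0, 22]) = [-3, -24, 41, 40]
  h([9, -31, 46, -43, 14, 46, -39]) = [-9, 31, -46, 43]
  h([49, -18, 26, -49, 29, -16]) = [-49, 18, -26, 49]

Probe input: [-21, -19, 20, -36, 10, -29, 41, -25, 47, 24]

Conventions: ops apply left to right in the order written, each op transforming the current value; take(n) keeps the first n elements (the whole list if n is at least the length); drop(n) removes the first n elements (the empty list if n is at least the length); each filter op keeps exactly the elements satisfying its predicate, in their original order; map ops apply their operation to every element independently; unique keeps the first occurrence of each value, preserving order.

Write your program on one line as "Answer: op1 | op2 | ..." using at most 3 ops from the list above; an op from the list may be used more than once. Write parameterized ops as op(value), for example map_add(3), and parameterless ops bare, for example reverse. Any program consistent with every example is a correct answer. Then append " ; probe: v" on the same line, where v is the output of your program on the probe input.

map_neg | take(4) ; probe: [21, 19, -20, 36]

Check, running the answer program on each example:
  [43, -18, -6, -30] -> [-43, 18, 6, 30] -> [-43, 18, 6, 30]
  [-10, 9, -5] -> [10, -9, 5] -> [10, -9, 5]
  [14, -49, 43, 18, 20, -47] -> [-14, 49, -43, -18, -20, 47] -> [-14, 49, -43, -18]
  [3, 24, -41, -40, 4, -6, 0, 22] -> [-3, -24, 41, 40, -4, 6, 0, -22] -> [-3, -24, 41, 40]
  [9, -31, 46, -43, 14, 46, -39] -> [-9, 31, -46, 43, -14, -46, 39] -> [-9, 31, -46, 43]
  [49, -18, 26, -49, 29, -16] -> [-49, 18, -26, 49, -29, 16] -> [-49, 18, -26, 49]
  probe: [-21, -19, 20, -36, 10, -29, 41, -25, 47, 24] -> [21, 19, -20, 36, -10, 29, -41, 25, -47, -24] -> [21, 19, -20, 36]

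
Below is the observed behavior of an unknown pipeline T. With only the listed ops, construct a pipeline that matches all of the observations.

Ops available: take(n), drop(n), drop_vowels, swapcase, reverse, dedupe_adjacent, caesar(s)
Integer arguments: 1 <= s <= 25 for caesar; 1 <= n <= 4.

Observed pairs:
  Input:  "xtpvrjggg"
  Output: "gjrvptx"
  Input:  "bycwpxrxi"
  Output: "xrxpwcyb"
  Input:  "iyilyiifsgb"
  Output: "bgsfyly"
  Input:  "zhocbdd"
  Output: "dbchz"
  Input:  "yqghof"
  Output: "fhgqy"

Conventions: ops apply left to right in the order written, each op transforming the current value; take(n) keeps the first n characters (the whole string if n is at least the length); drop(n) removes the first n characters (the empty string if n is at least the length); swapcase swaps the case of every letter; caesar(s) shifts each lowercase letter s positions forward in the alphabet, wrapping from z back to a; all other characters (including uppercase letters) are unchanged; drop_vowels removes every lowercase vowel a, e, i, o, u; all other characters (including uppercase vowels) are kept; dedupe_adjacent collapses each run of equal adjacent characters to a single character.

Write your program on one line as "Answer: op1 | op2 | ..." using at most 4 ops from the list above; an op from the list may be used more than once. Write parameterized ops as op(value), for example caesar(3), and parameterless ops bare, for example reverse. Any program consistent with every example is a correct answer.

dedupe_adjacent | drop_vowels | reverse

Check, running the answer program on each example:
  "xtpvrjggg" -> "xtpvrjg" -> "xtpvrjg" -> "gjrvptx"
  "bycwpxrxi" -> "bycwpxrxi" -> "bycwpxrx" -> "xrxpwcyb"
  "iyilyiifsgb" -> "iyilyifsgb" -> "ylyfsgb" -> "bgsfyly"
  "zhocbdd" -> "zhocbd" -> "zhcbd" -> "dbchz"
  "yqghof" -> "yqghof" -> "yqghf" -> "fhgqy"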